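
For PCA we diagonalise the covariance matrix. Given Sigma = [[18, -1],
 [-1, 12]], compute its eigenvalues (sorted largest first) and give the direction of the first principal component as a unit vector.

Step 1 — characteristic polynomial of 2×2 Sigma:
  det(Sigma - λI) = λ² - trace · λ + det = 0.
  trace = 18 + 12 = 30, det = 18·12 - (-1)² = 215.
Step 2 — discriminant:
  Δ = trace² - 4·det = 900 - 860 = 40.
Step 3 — eigenvalues:
  λ = (trace ± √Δ)/2 = (30 ± 6.3246)/2,
  λ_1 = 18.1623,  λ_2 = 11.8377.

Step 4 — unit eigenvector for λ_1: solve (Sigma - λ_1 I)v = 0. First row:
  (18 - 18.1623)·v_x + (-1)·v_y = 0, i.e. (-0.1623)·v_x + (-1)·v_y = 0,
  so v ∝ (b, λ_1 - a) = (-1, 0.1623); multiply by -1 so the first entry is positive: u = (1, -0.1623).
  ||u|| = √((1)² + (-0.1623)²) = √(1.0263) ≈ 1.0131,
  v_1 = u/||u|| ≈ (0.9871, -0.1602) (||v_1|| = 1).

λ_1 = 18.1623,  λ_2 = 11.8377;  v_1 ≈ (0.9871, -0.1602)


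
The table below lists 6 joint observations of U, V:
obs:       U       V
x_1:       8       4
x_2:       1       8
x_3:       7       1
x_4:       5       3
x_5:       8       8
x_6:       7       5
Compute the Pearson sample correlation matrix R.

Step 1 — column means:
  mean(U) = (8 + 1 + 7 + 5 + 8 + 7) / 6 = 36/6 = 6
  mean(V) = (4 + 8 + 1 + 3 + 8 + 5) / 6 = 29/6 = 4.8333

Step 2 — sample variances and covariances s[i,j] = (1/(n-1)) · Σ_k (x_{k,i} - mean_i) · (x_{k,j} - mean_j), with n-1 = 5:
  s[U,U] = ((2)·(2) + (-5)·(-5) + (1)·(1) + (-1)·(-1) + (2)·(2) + (1)·(1)) / 5 = 36/5 = 7.2
  s[U,V] = ((2)·(-0.8333) + (-5)·(3.1667) + (1)·(-3.8333) + (-1)·(-1.8333) + (2)·(3.1667) + (1)·(0.1667)) / 5 = -13/5 = -2.6
  s[V,V] = ((-0.8333)·(-0.8333) + (3.1667)·(3.1667) + (-3.8333)·(-3.8333) + (-1.8333)·(-1.8333) + (3.1667)·(3.1667) + (0.1667)·(0.1667)) / 5 = 38.8333/5 = 7.7667
  Sample standard deviations s_i = √(s[i,i]):
  s(U) = √(7.2) = 2.6833
  s(V) = √(7.7667) = 2.7869

Step 3 — r_{ij} = s_{ij} / (s_i · s_j):
  r[U,U] = 1 (diagonal).
  r[U,V] = -2.6 / (2.6833 · 2.7869) = -2.6 / 7.478 = -0.3477
  r[V,V] = 1 (diagonal).

R is symmetric with unit diagonal. Assembling:

R = [[1, -0.3477],
 [-0.3477, 1]]


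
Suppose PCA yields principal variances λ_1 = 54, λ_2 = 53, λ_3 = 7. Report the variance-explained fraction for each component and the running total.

Step 1 — total variance = trace(Sigma) = Σ λ_i = 54 + 53 + 7 = 114.

Step 2 — fraction explained by component i = λ_i / Σ λ:
  PC1: 54/114 = 0.4737
  PC2: 53/114 = 0.4649
  PC3: 7/114 = 0.0614

Step 3 — cumulative fraction after k components = (λ_1 + ... + λ_k) / Σ λ:
  k = 1: 54/114 = 0.4737
  k = 2: (54 + 53)/114 = 107/114 = 0.9386
  k = 3: (54 + 53 + 7)/114 = 114/114 = 1

Summary (fraction, with percent):

explained: PC1 0.4737 (47.37%), PC2 0.4649 (46.49%), PC3 0.0614 (6.14%);  cumulative: 0.4737, 0.9386, 1


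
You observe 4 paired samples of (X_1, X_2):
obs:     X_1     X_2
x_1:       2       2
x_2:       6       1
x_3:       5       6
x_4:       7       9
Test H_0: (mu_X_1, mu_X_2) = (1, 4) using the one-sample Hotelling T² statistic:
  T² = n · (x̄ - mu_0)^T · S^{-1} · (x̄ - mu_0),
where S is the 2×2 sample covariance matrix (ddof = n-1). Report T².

Step 1 — sample mean vector:
  mean(X_1) = (2 + 6 + 5 + 7) / 4 = 20/4 = 5
  mean(X_2) = (2 + 1 + 6 + 9) / 4 = 18/4 = 4.5
  x̄ = (5, 4.5),  deviation x̄ - mu_0 = (5, 4.5) - (1, 4) = (4, 0.5).

Step 2 — sample covariance matrix, S[i,j] = (1/(n-1)) · Σ_k (x_{k,i} - mean_i) · (x_{k,j} - mean_j), divisor n-1 = 3:
  S[X_1,X_1] = ((-3)·(-3) + (1)·(1) + (0)·(0) + (2)·(2)) / 3 = 14/3 = 4.6667
  S[X_1,X_2] = ((-3)·(-2.5) + (1)·(-3.5) + (0)·(1.5) + (2)·(4.5)) / 3 = 13/3 = 4.3333
  S[X_2,X_2] = ((-2.5)·(-2.5) + (-3.5)·(-3.5) + (1.5)·(1.5) + (4.5)·(4.5)) / 3 = 41/3 = 13.6667
  S = [[4.6667, 4.3333],
 [4.3333, 13.6667]].

Step 3 — invert S. det(S) = 4.6667·13.6667 - (4.3333)² = 45.
  S^{-1} = (1/det) · [[d, -b], [-b, a]] = [[0.3037, -0.0963],
 [-0.0963, 0.1037]].

Step 4 — quadratic form (x̄ - mu_0)^T · S^{-1} · (x̄ - mu_0):
  S^{-1} · (x̄ - mu_0) = (1.1667, -0.3333),
  (x̄ - mu_0)^T · [...] = (4)·(1.1667) + (0.5)·(-0.3333) = 4.5.

Step 5 — scale by n: T² = 4 · 4.5 = 18.

T² ≈ 18


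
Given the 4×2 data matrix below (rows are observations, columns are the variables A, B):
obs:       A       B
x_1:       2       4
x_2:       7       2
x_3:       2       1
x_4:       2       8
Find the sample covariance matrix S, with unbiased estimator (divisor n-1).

Step 1 — column means:
  mean(A) = (2 + 7 + 2 + 2) / 4 = 13/4 = 3.25
  mean(B) = (4 + 2 + 1 + 8) / 4 = 15/4 = 3.75

Step 2 — sample covariance S[i,j] = (1/(n-1)) · Σ_k (x_{k,i} - mean_i) · (x_{k,j} - mean_j), with n-1 = 3.
  S[A,A] = ((-1.25)·(-1.25) + (3.75)·(3.75) + (-1.25)·(-1.25) + (-1.25)·(-1.25)) / 3 = 18.75/3 = 6.25
  S[A,B] = ((-1.25)·(0.25) + (3.75)·(-1.75) + (-1.25)·(-2.75) + (-1.25)·(4.25)) / 3 = -8.75/3 = -2.9167
  S[B,B] = ((0.25)·(0.25) + (-1.75)·(-1.75) + (-2.75)·(-2.75) + (4.25)·(4.25)) / 3 = 28.75/3 = 9.5833

S is symmetric (S[j,i] = S[i,j]). Assembling:

S = [[6.25, -2.9167],
 [-2.9167, 9.5833]]


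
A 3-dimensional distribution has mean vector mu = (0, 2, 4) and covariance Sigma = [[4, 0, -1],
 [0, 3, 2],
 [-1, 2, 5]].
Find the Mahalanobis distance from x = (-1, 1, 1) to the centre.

Step 1 — centre the observation: (x - mu) = (-1, -1, -3).

Step 2 — invert Sigma (cofactor / det for 3×3, or solve directly):
  Sigma^{-1} = [[0.2683, -0.0488, 0.0732],
 [-0.0488, 0.4634, -0.1951],
 [0.0732, -0.1951, 0.2927]].

Step 3 — form the quadratic (x - mu)^T · Sigma^{-1} · (x - mu):
  Sigma^{-1} · (x - mu) = (-0.439, 0.1707, -0.7561).
  (x - mu)^T · [Sigma^{-1} · (x - mu)] = (-1)·(-0.439) + (-1)·(0.1707) + (-3)·(-0.7561) = 2.5366.

Step 4 — take square root: d = √(2.5366) ≈ 1.5927.

d(x, mu) = √(2.5366) ≈ 1.5927


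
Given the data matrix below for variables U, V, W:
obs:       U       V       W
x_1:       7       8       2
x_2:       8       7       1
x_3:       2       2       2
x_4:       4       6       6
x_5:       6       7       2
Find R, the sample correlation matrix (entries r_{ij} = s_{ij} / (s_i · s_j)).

Step 1 — column means:
  mean(U) = (7 + 8 + 2 + 4 + 6) / 5 = 27/5 = 5.4
  mean(V) = (8 + 7 + 2 + 6 + 7) / 5 = 30/5 = 6
  mean(W) = (2 + 1 + 2 + 6 + 2) / 5 = 13/5 = 2.6

Step 2 — sample variances and covariances s[i,j] = (1/(n-1)) · Σ_k (x_{k,i} - mean_i) · (x_{k,j} - mean_j), with n-1 = 4:
  s[U,U] = ((1.6)·(1.6) + (2.6)·(2.6) + (-3.4)·(-3.4) + (-1.4)·(-1.4) + (0.6)·(0.6)) / 4 = 23.2/4 = 5.8
  s[U,V] = ((1.6)·(2) + (2.6)·(1) + (-3.4)·(-4) + (-1.4)·(0) + (0.6)·(1)) / 4 = 20/4 = 5
  s[U,W] = ((1.6)·(-0.6) + (2.6)·(-1.6) + (-3.4)·(-0.6) + (-1.4)·(3.4) + (0.6)·(-0.6)) / 4 = -8.2/4 = -2.05
  s[V,V] = ((2)·(2) + (1)·(1) + (-4)·(-4) + (0)·(0) + (1)·(1)) / 4 = 22/4 = 5.5
  s[V,W] = ((2)·(-0.6) + (1)·(-1.6) + (-4)·(-0.6) + (0)·(3.4) + (1)·(-0.6)) / 4 = -1/4 = -0.25
  s[W,W] = ((-0.6)·(-0.6) + (-1.6)·(-1.6) + (-0.6)·(-0.6) + (3.4)·(3.4) + (-0.6)·(-0.6)) / 4 = 15.2/4 = 3.8
  Sample standard deviations s_i = √(s[i,i]):
  s(U) = √(5.8) = 2.4083
  s(V) = √(5.5) = 2.3452
  s(W) = √(3.8) = 1.9494

Step 3 — r_{ij} = s_{ij} / (s_i · s_j):
  r[U,U] = 1 (diagonal).
  r[U,V] = 5 / (2.4083 · 2.3452) = 5 / 5.648 = 0.8853
  r[U,W] = -2.05 / (2.4083 · 1.9494) = -2.05 / 4.6947 = -0.4367
  r[V,V] = 1 (diagonal).
  r[V,W] = -0.25 / (2.3452 · 1.9494) = -0.25 / 4.5717 = -0.0547
  r[W,W] = 1 (diagonal).

R is symmetric with unit diagonal. Assembling:

R = [[1, 0.8853, -0.4367],
 [0.8853, 1, -0.0547],
 [-0.4367, -0.0547, 1]]


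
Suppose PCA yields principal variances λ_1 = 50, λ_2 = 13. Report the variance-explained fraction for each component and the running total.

Step 1 — total variance = trace(Sigma) = Σ λ_i = 50 + 13 = 63.

Step 2 — fraction explained by component i = λ_i / Σ λ:
  PC1: 50/63 = 0.7937
  PC2: 13/63 = 0.2063

Step 3 — cumulative fraction after k components = (λ_1 + ... + λ_k) / Σ λ:
  k = 1: 50/63 = 0.7937
  k = 2: (50 + 13)/63 = 63/63 = 1

Summary (fraction, with percent):

explained: PC1 0.7937 (79.37%), PC2 0.2063 (20.63%);  cumulative: 0.7937, 1


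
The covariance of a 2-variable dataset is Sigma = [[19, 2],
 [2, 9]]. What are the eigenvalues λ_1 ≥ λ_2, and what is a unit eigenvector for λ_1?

Step 1 — characteristic polynomial of 2×2 Sigma:
  det(Sigma - λI) = λ² - trace · λ + det = 0.
  trace = 19 + 9 = 28, det = 19·9 - (2)² = 167.
Step 2 — discriminant:
  Δ = trace² - 4·det = 784 - 668 = 116.
Step 3 — eigenvalues:
  λ = (trace ± √Δ)/2 = (28 ± 10.7703)/2,
  λ_1 = 19.3852,  λ_2 = 8.6148.

Step 4 — unit eigenvector for λ_1: solve (Sigma - λ_1 I)v = 0. First row:
  (19 - 19.3852)·v_x + (2)·v_y = 0, i.e. (-0.3852)·v_x + (2)·v_y = 0,
  so v ∝ (b, λ_1 - a) = (2, 0.3852) = u.
  ||u|| = √((2)² + (0.3852)²) = √(4.1484) ≈ 2.0368,
  v_1 = u/||u|| ≈ (0.982, 0.1891) (||v_1|| = 1).

λ_1 = 19.3852,  λ_2 = 8.6148;  v_1 ≈ (0.982, 0.1891)


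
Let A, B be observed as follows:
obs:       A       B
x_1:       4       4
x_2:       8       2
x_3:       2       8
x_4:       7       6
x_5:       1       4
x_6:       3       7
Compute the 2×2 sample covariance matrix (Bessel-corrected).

Step 1 — column means:
  mean(A) = (4 + 8 + 2 + 7 + 1 + 3) / 6 = 25/6 = 4.1667
  mean(B) = (4 + 2 + 8 + 6 + 4 + 7) / 6 = 31/6 = 5.1667

Step 2 — sample covariance S[i,j] = (1/(n-1)) · Σ_k (x_{k,i} - mean_i) · (x_{k,j} - mean_j), with n-1 = 5.
  S[A,A] = ((-0.1667)·(-0.1667) + (3.8333)·(3.8333) + (-2.1667)·(-2.1667) + (2.8333)·(2.8333) + (-3.1667)·(-3.1667) + (-1.1667)·(-1.1667)) / 5 = 38.8333/5 = 7.7667
  S[A,B] = ((-0.1667)·(-1.1667) + (3.8333)·(-3.1667) + (-2.1667)·(2.8333) + (2.8333)·(0.8333) + (-3.1667)·(-1.1667) + (-1.1667)·(1.8333)) / 5 = -14.1667/5 = -2.8333
  S[B,B] = ((-1.1667)·(-1.1667) + (-3.1667)·(-3.1667) + (2.8333)·(2.8333) + (0.8333)·(0.8333) + (-1.1667)·(-1.1667) + (1.8333)·(1.8333)) / 5 = 24.8333/5 = 4.9667

S is symmetric (S[j,i] = S[i,j]). Assembling:

S = [[7.7667, -2.8333],
 [-2.8333, 4.9667]]


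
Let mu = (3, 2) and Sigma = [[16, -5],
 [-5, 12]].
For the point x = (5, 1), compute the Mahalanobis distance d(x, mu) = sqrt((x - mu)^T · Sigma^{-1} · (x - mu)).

Step 1 — centre the observation: (x - mu) = (2, -1).

Step 2 — invert Sigma. det(Sigma) = 16·12 - (-5)² = 167.
  Sigma^{-1} = (1/det) · [[d, -b], [-b, a]] = [[0.0719, 0.0299],
 [0.0299, 0.0958]].

Step 3 — form the quadratic (x - mu)^T · Sigma^{-1} · (x - mu):
  Sigma^{-1} · (x - mu) = (0.1138, -0.0359).
  (x - mu)^T · [Sigma^{-1} · (x - mu)] = (2)·(0.1138) + (-1)·(-0.0359) = 0.2635.

Step 4 — take square root: d = √(0.2635) ≈ 0.5133.

d(x, mu) = √(0.2635) ≈ 0.5133


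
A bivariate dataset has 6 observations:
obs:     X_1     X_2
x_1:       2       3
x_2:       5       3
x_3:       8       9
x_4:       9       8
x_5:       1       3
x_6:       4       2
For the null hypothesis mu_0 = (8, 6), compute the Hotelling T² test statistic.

Step 1 — sample mean vector:
  mean(X_1) = (2 + 5 + 8 + 9 + 1 + 4) / 6 = 29/6 = 4.8333
  mean(X_2) = (3 + 3 + 9 + 8 + 3 + 2) / 6 = 28/6 = 4.6667
  x̄ = (4.8333, 4.6667),  deviation x̄ - mu_0 = (4.8333, 4.6667) - (8, 6) = (-3.1667, -1.3333).

Step 2 — sample covariance matrix, S[i,j] = (1/(n-1)) · Σ_k (x_{k,i} - mean_i) · (x_{k,j} - mean_j), divisor n-1 = 5:
  S[X_1,X_1] = ((-2.8333)·(-2.8333) + (0.1667)·(0.1667) + (3.1667)·(3.1667) + (4.1667)·(4.1667) + (-3.8333)·(-3.8333) + (-0.8333)·(-0.8333)) / 5 = 50.8333/5 = 10.1667
  S[X_1,X_2] = ((-2.8333)·(-1.6667) + (0.1667)·(-1.6667) + (3.1667)·(4.3333) + (4.1667)·(3.3333) + (-3.8333)·(-1.6667) + (-0.8333)·(-2.6667)) / 5 = 40.6667/5 = 8.1333
  S[X_2,X_2] = ((-1.6667)·(-1.6667) + (-1.6667)·(-1.6667) + (4.3333)·(4.3333) + (3.3333)·(3.3333) + (-1.6667)·(-1.6667) + (-2.6667)·(-2.6667)) / 5 = 45.3333/5 = 9.0667
  S = [[10.1667, 8.1333],
 [8.1333, 9.0667]].

Step 3 — invert S. det(S) = 10.1667·9.0667 - (8.1333)² = 26.0267.
  S^{-1} = (1/det) · [[d, -b], [-b, a]] = [[0.3484, -0.3125],
 [-0.3125, 0.3906]].

Step 4 — quadratic form (x̄ - mu_0)^T · S^{-1} · (x̄ - mu_0):
  S^{-1} · (x̄ - mu_0) = (-0.6865, 0.4688),
  (x̄ - mu_0)^T · [...] = (-3.1667)·(-0.6865) + (-1.3333)·(0.4688) = 1.5488.

Step 5 — scale by n: T² = 6 · 1.5488 = 9.293.

T² ≈ 9.293


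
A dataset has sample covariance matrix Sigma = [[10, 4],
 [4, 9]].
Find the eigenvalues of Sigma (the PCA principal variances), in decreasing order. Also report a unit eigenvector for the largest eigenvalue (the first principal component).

Step 1 — characteristic polynomial of 2×2 Sigma:
  det(Sigma - λI) = λ² - trace · λ + det = 0.
  trace = 10 + 9 = 19, det = 10·9 - (4)² = 74.
Step 2 — discriminant:
  Δ = trace² - 4·det = 361 - 296 = 65.
Step 3 — eigenvalues:
  λ = (trace ± √Δ)/2 = (19 ± 8.0623)/2,
  λ_1 = 13.5311,  λ_2 = 5.4689.

Step 4 — unit eigenvector for λ_1: solve (Sigma - λ_1 I)v = 0. First row:
  (10 - 13.5311)·v_x + (4)·v_y = 0, i.e. (-3.5311)·v_x + (4)·v_y = 0,
  so v ∝ (b, λ_1 - a) = (4, 3.5311) = u.
  ||u|| = √((4)² + (3.5311)²) = √(28.4689) ≈ 5.3356,
  v_1 = u/||u|| ≈ (0.7497, 0.6618) (||v_1|| = 1).

λ_1 = 13.5311,  λ_2 = 5.4689;  v_1 ≈ (0.7497, 0.6618)


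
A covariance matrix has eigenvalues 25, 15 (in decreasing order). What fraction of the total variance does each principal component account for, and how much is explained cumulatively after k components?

Step 1 — total variance = trace(Sigma) = Σ λ_i = 25 + 15 = 40.

Step 2 — fraction explained by component i = λ_i / Σ λ:
  PC1: 25/40 = 0.625
  PC2: 15/40 = 0.375

Step 3 — cumulative fraction after k components = (λ_1 + ... + λ_k) / Σ λ:
  k = 1: 25/40 = 0.625
  k = 2: (25 + 15)/40 = 40/40 = 1

Summary (fraction, with percent):

explained: PC1 0.625 (62.5%), PC2 0.375 (37.5%);  cumulative: 0.625, 1


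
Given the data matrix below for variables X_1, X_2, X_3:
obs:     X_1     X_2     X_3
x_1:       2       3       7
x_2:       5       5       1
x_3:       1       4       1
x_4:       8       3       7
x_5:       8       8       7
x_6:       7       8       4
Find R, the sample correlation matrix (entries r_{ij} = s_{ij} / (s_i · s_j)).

Step 1 — column means:
  mean(X_1) = (2 + 5 + 1 + 8 + 8 + 7) / 6 = 31/6 = 5.1667
  mean(X_2) = (3 + 5 + 4 + 3 + 8 + 8) / 6 = 31/6 = 5.1667
  mean(X_3) = (7 + 1 + 1 + 7 + 7 + 4) / 6 = 27/6 = 4.5

Step 2 — sample variances and covariances s[i,j] = (1/(n-1)) · Σ_k (x_{k,i} - mean_i) · (x_{k,j} - mean_j), with n-1 = 5:
  s[X_1,X_1] = ((-3.1667)·(-3.1667) + (-0.1667)·(-0.1667) + (-4.1667)·(-4.1667) + (2.8333)·(2.8333) + (2.8333)·(2.8333) + (1.8333)·(1.8333)) / 5 = 46.8333/5 = 9.3667
  s[X_1,X_2] = ((-3.1667)·(-2.1667) + (-0.1667)·(-0.1667) + (-4.1667)·(-1.1667) + (2.8333)·(-2.1667) + (2.8333)·(2.8333) + (1.8333)·(2.8333)) / 5 = 18.8333/5 = 3.7667
  s[X_1,X_3] = ((-3.1667)·(2.5) + (-0.1667)·(-3.5) + (-4.1667)·(-3.5) + (2.8333)·(2.5) + (2.8333)·(2.5) + (1.8333)·(-0.5)) / 5 = 20.5/5 = 4.1
  s[X_2,X_2] = ((-2.1667)·(-2.1667) + (-0.1667)·(-0.1667) + (-1.1667)·(-1.1667) + (-2.1667)·(-2.1667) + (2.8333)·(2.8333) + (2.8333)·(2.8333)) / 5 = 26.8333/5 = 5.3667
  s[X_2,X_3] = ((-2.1667)·(2.5) + (-0.1667)·(-3.5) + (-1.1667)·(-3.5) + (-2.1667)·(2.5) + (2.8333)·(2.5) + (2.8333)·(-0.5)) / 5 = -0.5/5 = -0.1
  s[X_3,X_3] = ((2.5)·(2.5) + (-3.5)·(-3.5) + (-3.5)·(-3.5) + (2.5)·(2.5) + (2.5)·(2.5) + (-0.5)·(-0.5)) / 5 = 43.5/5 = 8.7
  Sample standard deviations s_i = √(s[i,i]):
  s(X_1) = √(9.3667) = 3.0605
  s(X_2) = √(5.3667) = 2.3166
  s(X_3) = √(8.7) = 2.9496

Step 3 — r_{ij} = s_{ij} / (s_i · s_j):
  r[X_1,X_1] = 1 (diagonal).
  r[X_1,X_2] = 3.7667 / (3.0605 · 2.3166) = 3.7667 / 7.09 = 0.5313
  r[X_1,X_3] = 4.1 / (3.0605 · 2.9496) = 4.1 / 9.0272 = 0.4542
  r[X_2,X_2] = 1 (diagonal).
  r[X_2,X_3] = -0.1 / (2.3166 · 2.9496) = -0.1 / 6.833 = -0.0146
  r[X_3,X_3] = 1 (diagonal).

R is symmetric with unit diagonal. Assembling:

R = [[1, 0.5313, 0.4542],
 [0.5313, 1, -0.0146],
 [0.4542, -0.0146, 1]]


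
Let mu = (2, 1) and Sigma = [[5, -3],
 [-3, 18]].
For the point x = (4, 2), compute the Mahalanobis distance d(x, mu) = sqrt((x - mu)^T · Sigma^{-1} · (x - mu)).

Step 1 — centre the observation: (x - mu) = (2, 1).

Step 2 — invert Sigma. det(Sigma) = 5·18 - (-3)² = 81.
  Sigma^{-1} = (1/det) · [[d, -b], [-b, a]] = [[0.2222, 0.037],
 [0.037, 0.0617]].

Step 3 — form the quadratic (x - mu)^T · Sigma^{-1} · (x - mu):
  Sigma^{-1} · (x - mu) = (0.4815, 0.1358).
  (x - mu)^T · [Sigma^{-1} · (x - mu)] = (2)·(0.4815) + (1)·(0.1358) = 1.0988.

Step 4 — take square root: d = √(1.0988) ≈ 1.0482.

d(x, mu) = √(1.0988) ≈ 1.0482


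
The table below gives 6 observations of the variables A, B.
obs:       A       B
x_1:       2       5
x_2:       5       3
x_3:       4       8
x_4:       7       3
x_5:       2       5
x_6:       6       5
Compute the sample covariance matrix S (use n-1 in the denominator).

Step 1 — column means:
  mean(A) = (2 + 5 + 4 + 7 + 2 + 6) / 6 = 26/6 = 4.3333
  mean(B) = (5 + 3 + 8 + 3 + 5 + 5) / 6 = 29/6 = 4.8333

Step 2 — sample covariance S[i,j] = (1/(n-1)) · Σ_k (x_{k,i} - mean_i) · (x_{k,j} - mean_j), with n-1 = 5.
  S[A,A] = ((-2.3333)·(-2.3333) + (0.6667)·(0.6667) + (-0.3333)·(-0.3333) + (2.6667)·(2.6667) + (-2.3333)·(-2.3333) + (1.6667)·(1.6667)) / 5 = 21.3333/5 = 4.2667
  S[A,B] = ((-2.3333)·(0.1667) + (0.6667)·(-1.8333) + (-0.3333)·(3.1667) + (2.6667)·(-1.8333) + (-2.3333)·(0.1667) + (1.6667)·(0.1667)) / 5 = -7.6667/5 = -1.5333
  S[B,B] = ((0.1667)·(0.1667) + (-1.8333)·(-1.8333) + (3.1667)·(3.1667) + (-1.8333)·(-1.8333) + (0.1667)·(0.1667) + (0.1667)·(0.1667)) / 5 = 16.8333/5 = 3.3667

S is symmetric (S[j,i] = S[i,j]). Assembling:

S = [[4.2667, -1.5333],
 [-1.5333, 3.3667]]


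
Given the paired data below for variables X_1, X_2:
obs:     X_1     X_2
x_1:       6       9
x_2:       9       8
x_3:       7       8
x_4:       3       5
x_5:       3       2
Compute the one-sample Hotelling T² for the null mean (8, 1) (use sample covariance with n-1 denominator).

Step 1 — sample mean vector:
  mean(X_1) = (6 + 9 + 7 + 3 + 3) / 5 = 28/5 = 5.6
  mean(X_2) = (9 + 8 + 8 + 5 + 2) / 5 = 32/5 = 6.4
  x̄ = (5.6, 6.4),  deviation x̄ - mu_0 = (5.6, 6.4) - (8, 1) = (-2.4, 5.4).

Step 2 — sample covariance matrix, S[i,j] = (1/(n-1)) · Σ_k (x_{k,i} - mean_i) · (x_{k,j} - mean_j), divisor n-1 = 4:
  S[X_1,X_1] = ((0.4)·(0.4) + (3.4)·(3.4) + (1.4)·(1.4) + (-2.6)·(-2.6) + (-2.6)·(-2.6)) / 4 = 27.2/4 = 6.8
  S[X_1,X_2] = ((0.4)·(2.6) + (3.4)·(1.6) + (1.4)·(1.6) + (-2.6)·(-1.4) + (-2.6)·(-4.4)) / 4 = 23.8/4 = 5.95
  S[X_2,X_2] = ((2.6)·(2.6) + (1.6)·(1.6) + (1.6)·(1.6) + (-1.4)·(-1.4) + (-4.4)·(-4.4)) / 4 = 33.2/4 = 8.3
  S = [[6.8, 5.95],
 [5.95, 8.3]].

Step 3 — invert S. det(S) = 6.8·8.3 - (5.95)² = 21.0375.
  S^{-1} = (1/det) · [[d, -b], [-b, a]] = [[0.3945, -0.2828],
 [-0.2828, 0.3232]].

Step 4 — quadratic form (x̄ - mu_0)^T · S^{-1} · (x̄ - mu_0):
  S^{-1} · (x̄ - mu_0) = (-2.4742, 2.4242),
  (x̄ - mu_0)^T · [...] = (-2.4)·(-2.4742) + (5.4)·(2.4242) = 19.0289.

Step 5 — scale by n: T² = 5 · 19.0289 = 95.1444.

T² ≈ 95.1444


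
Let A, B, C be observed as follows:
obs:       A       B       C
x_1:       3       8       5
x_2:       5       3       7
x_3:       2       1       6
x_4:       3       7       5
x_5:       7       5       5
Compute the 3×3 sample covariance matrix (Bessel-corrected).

Step 1 — column means:
  mean(A) = (3 + 5 + 2 + 3 + 7) / 5 = 20/5 = 4
  mean(B) = (8 + 3 + 1 + 7 + 5) / 5 = 24/5 = 4.8
  mean(C) = (5 + 7 + 6 + 5 + 5) / 5 = 28/5 = 5.6

Step 2 — sample covariance S[i,j] = (1/(n-1)) · Σ_k (x_{k,i} - mean_i) · (x_{k,j} - mean_j), with n-1 = 4.
  S[A,A] = ((-1)·(-1) + (1)·(1) + (-2)·(-2) + (-1)·(-1) + (3)·(3)) / 4 = 16/4 = 4
  S[A,B] = ((-1)·(3.2) + (1)·(-1.8) + (-2)·(-3.8) + (-1)·(2.2) + (3)·(0.2)) / 4 = 1/4 = 0.25
  S[A,C] = ((-1)·(-0.6) + (1)·(1.4) + (-2)·(0.4) + (-1)·(-0.6) + (3)·(-0.6)) / 4 = 0/4 = 0
  S[B,B] = ((3.2)·(3.2) + (-1.8)·(-1.8) + (-3.8)·(-3.8) + (2.2)·(2.2) + (0.2)·(0.2)) / 4 = 32.8/4 = 8.2
  S[B,C] = ((3.2)·(-0.6) + (-1.8)·(1.4) + (-3.8)·(0.4) + (2.2)·(-0.6) + (0.2)·(-0.6)) / 4 = -7.4/4 = -1.85
  S[C,C] = ((-0.6)·(-0.6) + (1.4)·(1.4) + (0.4)·(0.4) + (-0.6)·(-0.6) + (-0.6)·(-0.6)) / 4 = 3.2/4 = 0.8

S is symmetric (S[j,i] = S[i,j]). Assembling:

S = [[4, 0.25, 0],
 [0.25, 8.2, -1.85],
 [0, -1.85, 0.8]]


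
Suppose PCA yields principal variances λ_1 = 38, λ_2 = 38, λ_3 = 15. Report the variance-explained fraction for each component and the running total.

Step 1 — total variance = trace(Sigma) = Σ λ_i = 38 + 38 + 15 = 91.

Step 2 — fraction explained by component i = λ_i / Σ λ:
  PC1: 38/91 = 0.4176
  PC2: 38/91 = 0.4176
  PC3: 15/91 = 0.1648

Step 3 — cumulative fraction after k components = (λ_1 + ... + λ_k) / Σ λ:
  k = 1: 38/91 = 0.4176
  k = 2: (38 + 38)/91 = 76/91 = 0.8352
  k = 3: (38 + 38 + 15)/91 = 91/91 = 1

Summary (fraction, with percent):

explained: PC1 0.4176 (41.76%), PC2 0.4176 (41.76%), PC3 0.1648 (16.48%);  cumulative: 0.4176, 0.8352, 1


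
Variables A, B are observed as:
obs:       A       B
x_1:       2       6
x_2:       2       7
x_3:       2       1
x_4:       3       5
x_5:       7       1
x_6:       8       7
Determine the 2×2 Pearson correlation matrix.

Step 1 — column means:
  mean(A) = (2 + 2 + 2 + 3 + 7 + 8) / 6 = 24/6 = 4
  mean(B) = (6 + 7 + 1 + 5 + 1 + 7) / 6 = 27/6 = 4.5

Step 2 — sample variances and covariances s[i,j] = (1/(n-1)) · Σ_k (x_{k,i} - mean_i) · (x_{k,j} - mean_j), with n-1 = 5:
  s[A,A] = ((-2)·(-2) + (-2)·(-2) + (-2)·(-2) + (-1)·(-1) + (3)·(3) + (4)·(4)) / 5 = 38/5 = 7.6
  s[A,B] = ((-2)·(1.5) + (-2)·(2.5) + (-2)·(-3.5) + (-1)·(0.5) + (3)·(-3.5) + (4)·(2.5)) / 5 = -2/5 = -0.4
  s[B,B] = ((1.5)·(1.5) + (2.5)·(2.5) + (-3.5)·(-3.5) + (0.5)·(0.5) + (-3.5)·(-3.5) + (2.5)·(2.5)) / 5 = 39.5/5 = 7.9
  Sample standard deviations s_i = √(s[i,i]):
  s(A) = √(7.6) = 2.7568
  s(B) = √(7.9) = 2.8107

Step 3 — r_{ij} = s_{ij} / (s_i · s_j):
  r[A,A] = 1 (diagonal).
  r[A,B] = -0.4 / (2.7568 · 2.8107) = -0.4 / 7.7485 = -0.0516
  r[B,B] = 1 (diagonal).

R is symmetric with unit diagonal. Assembling:

R = [[1, -0.0516],
 [-0.0516, 1]]


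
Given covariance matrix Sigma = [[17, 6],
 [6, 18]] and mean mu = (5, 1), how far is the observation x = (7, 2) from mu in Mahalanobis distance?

Step 1 — centre the observation: (x - mu) = (2, 1).

Step 2 — invert Sigma. det(Sigma) = 17·18 - (6)² = 270.
  Sigma^{-1} = (1/det) · [[d, -b], [-b, a]] = [[0.0667, -0.0222],
 [-0.0222, 0.063]].

Step 3 — form the quadratic (x - mu)^T · Sigma^{-1} · (x - mu):
  Sigma^{-1} · (x - mu) = (0.1111, 0.0185).
  (x - mu)^T · [Sigma^{-1} · (x - mu)] = (2)·(0.1111) + (1)·(0.0185) = 0.2407.

Step 4 — take square root: d = √(0.2407) ≈ 0.4907.

d(x, mu) = √(0.2407) ≈ 0.4907


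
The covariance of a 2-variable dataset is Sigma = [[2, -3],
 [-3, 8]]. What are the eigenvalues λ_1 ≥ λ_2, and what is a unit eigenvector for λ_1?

Step 1 — characteristic polynomial of 2×2 Sigma:
  det(Sigma - λI) = λ² - trace · λ + det = 0.
  trace = 2 + 8 = 10, det = 2·8 - (-3)² = 7.
Step 2 — discriminant:
  Δ = trace² - 4·det = 100 - 28 = 72.
Step 3 — eigenvalues:
  λ = (trace ± √Δ)/2 = (10 ± 8.4853)/2,
  λ_1 = 9.2426,  λ_2 = 0.7574.

Step 4 — unit eigenvector for λ_1: solve (Sigma - λ_1 I)v = 0. First row:
  (2 - 9.2426)·v_x + (-3)·v_y = 0, i.e. (-7.2426)·v_x + (-3)·v_y = 0,
  so v ∝ (b, λ_1 - a) = (-3, 7.2426); multiply by -1 so the first entry is positive: u = (3, -7.2426).
  ||u|| = √((3)² + (-7.2426)²) = √(61.4558) ≈ 7.8394,
  v_1 = u/||u|| ≈ (0.3827, -0.9239) (||v_1|| = 1).

λ_1 = 9.2426,  λ_2 = 0.7574;  v_1 ≈ (0.3827, -0.9239)


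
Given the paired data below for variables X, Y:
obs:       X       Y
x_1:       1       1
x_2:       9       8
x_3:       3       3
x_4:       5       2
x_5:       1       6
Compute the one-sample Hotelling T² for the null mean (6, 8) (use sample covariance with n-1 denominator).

Step 1 — sample mean vector:
  mean(X) = (1 + 9 + 3 + 5 + 1) / 5 = 19/5 = 3.8
  mean(Y) = (1 + 8 + 3 + 2 + 6) / 5 = 20/5 = 4
  x̄ = (3.8, 4),  deviation x̄ - mu_0 = (3.8, 4) - (6, 8) = (-2.2, -4).

Step 2 — sample covariance matrix, S[i,j] = (1/(n-1)) · Σ_k (x_{k,i} - mean_i) · (x_{k,j} - mean_j), divisor n-1 = 4:
  S[X,X] = ((-2.8)·(-2.8) + (5.2)·(5.2) + (-0.8)·(-0.8) + (1.2)·(1.2) + (-2.8)·(-2.8)) / 4 = 44.8/4 = 11.2
  S[X,Y] = ((-2.8)·(-3) + (5.2)·(4) + (-0.8)·(-1) + (1.2)·(-2) + (-2.8)·(2)) / 4 = 22/4 = 5.5
  S[Y,Y] = ((-3)·(-3) + (4)·(4) + (-1)·(-1) + (-2)·(-2) + (2)·(2)) / 4 = 34/4 = 8.5
  S = [[11.2, 5.5],
 [5.5, 8.5]].

Step 3 — invert S. det(S) = 11.2·8.5 - (5.5)² = 64.95.
  S^{-1} = (1/det) · [[d, -b], [-b, a]] = [[0.1309, -0.0847],
 [-0.0847, 0.1724]].

Step 4 — quadratic form (x̄ - mu_0)^T · S^{-1} · (x̄ - mu_0):
  S^{-1} · (x̄ - mu_0) = (0.0508, -0.5035),
  (x̄ - mu_0)^T · [...] = (-2.2)·(0.0508) + (-4)·(-0.5035) = 1.9021.

Step 5 — scale by n: T² = 5 · 1.9021 = 9.5104.

T² ≈ 9.5104


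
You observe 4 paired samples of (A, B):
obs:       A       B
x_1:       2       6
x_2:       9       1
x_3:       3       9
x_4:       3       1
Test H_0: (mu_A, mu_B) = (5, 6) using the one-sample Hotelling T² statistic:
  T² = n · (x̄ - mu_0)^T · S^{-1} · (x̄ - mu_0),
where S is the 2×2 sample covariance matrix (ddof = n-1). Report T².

Step 1 — sample mean vector:
  mean(A) = (2 + 9 + 3 + 3) / 4 = 17/4 = 4.25
  mean(B) = (6 + 1 + 9 + 1) / 4 = 17/4 = 4.25
  x̄ = (4.25, 4.25),  deviation x̄ - mu_0 = (4.25, 4.25) - (5, 6) = (-0.75, -1.75).

Step 2 — sample covariance matrix, S[i,j] = (1/(n-1)) · Σ_k (x_{k,i} - mean_i) · (x_{k,j} - mean_j), divisor n-1 = 3:
  S[A,A] = ((-2.25)·(-2.25) + (4.75)·(4.75) + (-1.25)·(-1.25) + (-1.25)·(-1.25)) / 3 = 30.75/3 = 10.25
  S[A,B] = ((-2.25)·(1.75) + (4.75)·(-3.25) + (-1.25)·(4.75) + (-1.25)·(-3.25)) / 3 = -21.25/3 = -7.0833
  S[B,B] = ((1.75)·(1.75) + (-3.25)·(-3.25) + (4.75)·(4.75) + (-3.25)·(-3.25)) / 3 = 46.75/3 = 15.5833
  S = [[10.25, -7.0833],
 [-7.0833, 15.5833]].

Step 3 — invert S. det(S) = 10.25·15.5833 - (-7.0833)² = 109.5556.
  S^{-1} = (1/det) · [[d, -b], [-b, a]] = [[0.1422, 0.0647],
 [0.0647, 0.0936]].

Step 4 — quadratic form (x̄ - mu_0)^T · S^{-1} · (x̄ - mu_0):
  S^{-1} · (x̄ - mu_0) = (-0.2198, -0.2122),
  (x̄ - mu_0)^T · [...] = (-0.75)·(-0.2198) + (-1.75)·(-0.2122) = 0.5363.

Step 5 — scale by n: T² = 4 · 0.5363 = 2.145.

T² ≈ 2.145


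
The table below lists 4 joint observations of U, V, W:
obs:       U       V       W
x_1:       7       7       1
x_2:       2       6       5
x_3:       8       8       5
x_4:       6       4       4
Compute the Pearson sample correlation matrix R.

Step 1 — column means:
  mean(U) = (7 + 2 + 8 + 6) / 4 = 23/4 = 5.75
  mean(V) = (7 + 6 + 8 + 4) / 4 = 25/4 = 6.25
  mean(W) = (1 + 5 + 5 + 4) / 4 = 15/4 = 3.75

Step 2 — sample variances and covariances s[i,j] = (1/(n-1)) · Σ_k (x_{k,i} - mean_i) · (x_{k,j} - mean_j), with n-1 = 3:
  s[U,U] = ((1.25)·(1.25) + (-3.75)·(-3.75) + (2.25)·(2.25) + (0.25)·(0.25)) / 3 = 20.75/3 = 6.9167
  s[U,V] = ((1.25)·(0.75) + (-3.75)·(-0.25) + (2.25)·(1.75) + (0.25)·(-2.25)) / 3 = 5.25/3 = 1.75
  s[U,W] = ((1.25)·(-2.75) + (-3.75)·(1.25) + (2.25)·(1.25) + (0.25)·(0.25)) / 3 = -5.25/3 = -1.75
  s[V,V] = ((0.75)·(0.75) + (-0.25)·(-0.25) + (1.75)·(1.75) + (-2.25)·(-2.25)) / 3 = 8.75/3 = 2.9167
  s[V,W] = ((0.75)·(-2.75) + (-0.25)·(1.25) + (1.75)·(1.25) + (-2.25)·(0.25)) / 3 = -0.75/3 = -0.25
  s[W,W] = ((-2.75)·(-2.75) + (1.25)·(1.25) + (1.25)·(1.25) + (0.25)·(0.25)) / 3 = 10.75/3 = 3.5833
  Sample standard deviations s_i = √(s[i,i]):
  s(U) = √(6.9167) = 2.63
  s(V) = √(2.9167) = 1.7078
  s(W) = √(3.5833) = 1.893

Step 3 — r_{ij} = s_{ij} / (s_i · s_j):
  r[U,U] = 1 (diagonal).
  r[U,V] = 1.75 / (2.63 · 1.7078) = 1.75 / 4.4915 = 0.3896
  r[U,W] = -1.75 / (2.63 · 1.893) = -1.75 / 4.9784 = -0.3515
  r[V,V] = 1 (diagonal).
  r[V,W] = -0.25 / (1.7078 · 1.893) = -0.25 / 3.2329 = -0.0773
  r[W,W] = 1 (diagonal).

R is symmetric with unit diagonal. Assembling:

R = [[1, 0.3896, -0.3515],
 [0.3896, 1, -0.0773],
 [-0.3515, -0.0773, 1]]


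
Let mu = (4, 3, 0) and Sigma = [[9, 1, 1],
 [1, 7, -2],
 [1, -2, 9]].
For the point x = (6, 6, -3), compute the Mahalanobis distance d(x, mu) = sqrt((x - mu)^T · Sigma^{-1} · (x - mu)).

Step 1 — centre the observation: (x - mu) = (2, 3, -3).

Step 2 — invert Sigma (cofactor / det for 3×3, or solve directly):
  Sigma^{-1} = [[0.1155, -0.0215, -0.0176],
 [-0.0215, 0.1566, 0.0372],
 [-0.0176, 0.0372, 0.1213]].

Step 3 — form the quadratic (x - mu)^T · Sigma^{-1} · (x - mu):
  Sigma^{-1} · (x - mu) = (0.2192, 0.3151, -0.2877).
  (x - mu)^T · [Sigma^{-1} · (x - mu)] = (2)·(0.2192) + (3)·(0.3151) + (-3)·(-0.2877) = 2.2466.

Step 4 — take square root: d = √(2.2466) ≈ 1.4989.

d(x, mu) = √(2.2466) ≈ 1.4989


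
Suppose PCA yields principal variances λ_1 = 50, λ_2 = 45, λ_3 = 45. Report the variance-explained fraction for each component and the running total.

Step 1 — total variance = trace(Sigma) = Σ λ_i = 50 + 45 + 45 = 140.

Step 2 — fraction explained by component i = λ_i / Σ λ:
  PC1: 50/140 = 0.3571
  PC2: 45/140 = 0.3214
  PC3: 45/140 = 0.3214

Step 3 — cumulative fraction after k components = (λ_1 + ... + λ_k) / Σ λ:
  k = 1: 50/140 = 0.3571
  k = 2: (50 + 45)/140 = 95/140 = 0.6786
  k = 3: (50 + 45 + 45)/140 = 140/140 = 1

Summary (fraction, with percent):

explained: PC1 0.3571 (35.71%), PC2 0.3214 (32.14%), PC3 0.3214 (32.14%);  cumulative: 0.3571, 0.6786, 1


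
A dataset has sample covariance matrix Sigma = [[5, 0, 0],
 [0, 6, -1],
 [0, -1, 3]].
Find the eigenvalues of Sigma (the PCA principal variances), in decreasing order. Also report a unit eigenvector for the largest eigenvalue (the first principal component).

Step 1 — characteristic polynomial p(λ) = det(λI - Sigma) = λ³ - tr·λ² + c_1·λ - det, where tr = trace, c_1 = sum of the principal 2×2 minors, det = det(Sigma):
  tr = 5 + 6 + 3 = 14,
  c_1 = (5·6 - (0)²) + (5·3 - (0)²) + (6·3 - (-1)²) = 30 + 15 + 17 = 62,
  det = 5·(6·3 - (-1)²) - (0)·((0)·3 - (-1)·(0)) + (0)·((0)·(-1) - 6·(0)) = 5·(17) - (0)·(0) + (0)·(0) = 85.
  So p(λ) = λ³ - 14λ² + 62λ - 85.
Step 2 — look for an integer root (rational root theorem: any rational root is an integer divisor of 85). Testing λ = 5:
  p(5) = 125 - 350 + 310 - 85 = 0  ✓
  Dividing out (λ - 5): p(λ) = (λ - 5)(λ² - 9λ + 17).
Step 3 — remaining eigenvalues from the quadratic λ² - 9λ + 17 = 0:
  Δ = 9² - 4·17 = 81 - 68 = 13,  λ = (9 ± √13)/2 = (9 ± 3.6056)/2 ≈ 6.3028 or 2.6972.
  Sorted: λ_1 = 6.3028,  λ_2 = 5,  λ_3 = 2.6972  (check: sum = 14 = tr ✓).

Step 4 — unit eigenvector for λ_1 ≈ 6.3028: v spans the null space of (Sigma - λ_1 I), whose rows are
  r_1 = (-1.3028, 0, 0),  r_2 = (0, -0.3028, -1),  r_3 = (0, -1, -3.3028).
  v is orthogonal to every row, so take v ∝ r_1 × r_2 = ((0)·(-1) - (0)·(-0.3028), (0)·(0) - (-1.3028)·(-1), (-1.3028)·(-0.3028) - (0)·(0)) ≈ (0, -1.3028, 0.3944).
  Rescale (multiply by -1 so the first nonzero entry is positive): u = (0, 1.3028, -0.3944).
  ||u|| = √((0)² + (1.3028)² + (-0.3944)²) = √(1.8528) ≈ 1.3612,  v_1 = u/||u|| ≈ (0, 0.9571, -0.2898) (||v_1|| = 1).

λ_1 = 6.3028,  λ_2 = 5,  λ_3 = 2.6972;  v_1 ≈ (0, 0.9571, -0.2898)


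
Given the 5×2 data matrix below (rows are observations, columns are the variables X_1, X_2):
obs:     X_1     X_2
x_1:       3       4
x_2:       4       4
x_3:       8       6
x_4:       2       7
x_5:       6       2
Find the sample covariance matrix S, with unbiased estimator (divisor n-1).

Step 1 — column means:
  mean(X_1) = (3 + 4 + 8 + 2 + 6) / 5 = 23/5 = 4.6
  mean(X_2) = (4 + 4 + 6 + 7 + 2) / 5 = 23/5 = 4.6

Step 2 — sample covariance S[i,j] = (1/(n-1)) · Σ_k (x_{k,i} - mean_i) · (x_{k,j} - mean_j), with n-1 = 4.
  S[X_1,X_1] = ((-1.6)·(-1.6) + (-0.6)·(-0.6) + (3.4)·(3.4) + (-2.6)·(-2.6) + (1.4)·(1.4)) / 4 = 23.2/4 = 5.8
  S[X_1,X_2] = ((-1.6)·(-0.6) + (-0.6)·(-0.6) + (3.4)·(1.4) + (-2.6)·(2.4) + (1.4)·(-2.6)) / 4 = -3.8/4 = -0.95
  S[X_2,X_2] = ((-0.6)·(-0.6) + (-0.6)·(-0.6) + (1.4)·(1.4) + (2.4)·(2.4) + (-2.6)·(-2.6)) / 4 = 15.2/4 = 3.8

S is symmetric (S[j,i] = S[i,j]). Assembling:

S = [[5.8, -0.95],
 [-0.95, 3.8]]


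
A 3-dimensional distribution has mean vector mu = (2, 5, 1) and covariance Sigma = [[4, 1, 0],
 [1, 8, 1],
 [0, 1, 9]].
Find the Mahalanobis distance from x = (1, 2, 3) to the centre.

Step 1 — centre the observation: (x - mu) = (-1, -3, 2).

Step 2 — invert Sigma (cofactor / det for 3×3, or solve directly):
  Sigma^{-1} = [[0.2582, -0.0327, 0.0036],
 [-0.0327, 0.1309, -0.0145],
 [0.0036, -0.0145, 0.1127]].

Step 3 — form the quadratic (x - mu)^T · Sigma^{-1} · (x - mu):
  Sigma^{-1} · (x - mu) = (-0.1527, -0.3891, 0.2655).
  (x - mu)^T · [Sigma^{-1} · (x - mu)] = (-1)·(-0.1527) + (-3)·(-0.3891) + (2)·(0.2655) = 1.8509.

Step 4 — take square root: d = √(1.8509) ≈ 1.3605.

d(x, mu) = √(1.8509) ≈ 1.3605


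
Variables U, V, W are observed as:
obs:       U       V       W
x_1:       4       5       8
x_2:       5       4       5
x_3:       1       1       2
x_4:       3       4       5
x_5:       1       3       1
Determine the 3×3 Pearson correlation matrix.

Step 1 — column means:
  mean(U) = (4 + 5 + 1 + 3 + 1) / 5 = 14/5 = 2.8
  mean(V) = (5 + 4 + 1 + 4 + 3) / 5 = 17/5 = 3.4
  mean(W) = (8 + 5 + 2 + 5 + 1) / 5 = 21/5 = 4.2

Step 2 — sample variances and covariances s[i,j] = (1/(n-1)) · Σ_k (x_{k,i} - mean_i) · (x_{k,j} - mean_j), with n-1 = 4:
  s[U,U] = ((1.2)·(1.2) + (2.2)·(2.2) + (-1.8)·(-1.8) + (0.2)·(0.2) + (-1.8)·(-1.8)) / 4 = 12.8/4 = 3.2
  s[U,V] = ((1.2)·(1.6) + (2.2)·(0.6) + (-1.8)·(-2.4) + (0.2)·(0.6) + (-1.8)·(-0.4)) / 4 = 8.4/4 = 2.1
  s[U,W] = ((1.2)·(3.8) + (2.2)·(0.8) + (-1.8)·(-2.2) + (0.2)·(0.8) + (-1.8)·(-3.2)) / 4 = 16.2/4 = 4.05
  s[V,V] = ((1.6)·(1.6) + (0.6)·(0.6) + (-2.4)·(-2.4) + (0.6)·(0.6) + (-0.4)·(-0.4)) / 4 = 9.2/4 = 2.3
  s[V,W] = ((1.6)·(3.8) + (0.6)·(0.8) + (-2.4)·(-2.2) + (0.6)·(0.8) + (-0.4)·(-3.2)) / 4 = 13.6/4 = 3.4
  s[W,W] = ((3.8)·(3.8) + (0.8)·(0.8) + (-2.2)·(-2.2) + (0.8)·(0.8) + (-3.2)·(-3.2)) / 4 = 30.8/4 = 7.7
  Sample standard deviations s_i = √(s[i,i]):
  s(U) = √(3.2) = 1.7889
  s(V) = √(2.3) = 1.5166
  s(W) = √(7.7) = 2.7749

Step 3 — r_{ij} = s_{ij} / (s_i · s_j):
  r[U,U] = 1 (diagonal).
  r[U,V] = 2.1 / (1.7889 · 1.5166) = 2.1 / 2.7129 = 0.7741
  r[U,W] = 4.05 / (1.7889 · 2.7749) = 4.05 / 4.9639 = 0.8159
  r[V,V] = 1 (diagonal).
  r[V,W] = 3.4 / (1.5166 · 2.7749) = 3.4 / 4.2083 = 0.8079
  r[W,W] = 1 (diagonal).

R is symmetric with unit diagonal. Assembling:

R = [[1, 0.7741, 0.8159],
 [0.7741, 1, 0.8079],
 [0.8159, 0.8079, 1]]


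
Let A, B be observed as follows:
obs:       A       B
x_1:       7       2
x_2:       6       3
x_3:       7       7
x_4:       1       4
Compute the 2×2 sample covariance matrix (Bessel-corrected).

Step 1 — column means:
  mean(A) = (7 + 6 + 7 + 1) / 4 = 21/4 = 5.25
  mean(B) = (2 + 3 + 7 + 4) / 4 = 16/4 = 4

Step 2 — sample covariance S[i,j] = (1/(n-1)) · Σ_k (x_{k,i} - mean_i) · (x_{k,j} - mean_j), with n-1 = 3.
  S[A,A] = ((1.75)·(1.75) + (0.75)·(0.75) + (1.75)·(1.75) + (-4.25)·(-4.25)) / 3 = 24.75/3 = 8.25
  S[A,B] = ((1.75)·(-2) + (0.75)·(-1) + (1.75)·(3) + (-4.25)·(0)) / 3 = 1/3 = 0.3333
  S[B,B] = ((-2)·(-2) + (-1)·(-1) + (3)·(3) + (0)·(0)) / 3 = 14/3 = 4.6667

S is symmetric (S[j,i] = S[i,j]). Assembling:

S = [[8.25, 0.3333],
 [0.3333, 4.6667]]


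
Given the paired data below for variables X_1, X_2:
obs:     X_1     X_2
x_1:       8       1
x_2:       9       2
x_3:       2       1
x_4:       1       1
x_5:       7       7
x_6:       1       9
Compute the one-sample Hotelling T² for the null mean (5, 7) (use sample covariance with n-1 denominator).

Step 1 — sample mean vector:
  mean(X_1) = (8 + 9 + 2 + 1 + 7 + 1) / 6 = 28/6 = 4.6667
  mean(X_2) = (1 + 2 + 1 + 1 + 7 + 9) / 6 = 21/6 = 3.5
  x̄ = (4.6667, 3.5),  deviation x̄ - mu_0 = (4.6667, 3.5) - (5, 7) = (-0.3333, -3.5).

Step 2 — sample covariance matrix, S[i,j] = (1/(n-1)) · Σ_k (x_{k,i} - mean_i) · (x_{k,j} - mean_j), divisor n-1 = 5:
  S[X_1,X_1] = ((3.3333)·(3.3333) + (4.3333)·(4.3333) + (-2.6667)·(-2.6667) + (-3.6667)·(-3.6667) + (2.3333)·(2.3333) + (-3.6667)·(-3.6667)) / 5 = 69.3333/5 = 13.8667
  S[X_1,X_2] = ((3.3333)·(-2.5) + (4.3333)·(-1.5) + (-2.6667)·(-2.5) + (-3.6667)·(-2.5) + (2.3333)·(3.5) + (-3.6667)·(5.5)) / 5 = -11/5 = -2.2
  S[X_2,X_2] = ((-2.5)·(-2.5) + (-1.5)·(-1.5) + (-2.5)·(-2.5) + (-2.5)·(-2.5) + (3.5)·(3.5) + (5.5)·(5.5)) / 5 = 63.5/5 = 12.7
  S = [[13.8667, -2.2],
 [-2.2, 12.7]].

Step 3 — invert S. det(S) = 13.8667·12.7 - (-2.2)² = 171.2667.
  S^{-1} = (1/det) · [[d, -b], [-b, a]] = [[0.0742, 0.0128],
 [0.0128, 0.081]].

Step 4 — quadratic form (x̄ - mu_0)^T · S^{-1} · (x̄ - mu_0):
  S^{-1} · (x̄ - mu_0) = (-0.0697, -0.2877),
  (x̄ - mu_0)^T · [...] = (-0.3333)·(-0.0697) + (-3.5)·(-0.2877) = 1.03.

Step 5 — scale by n: T² = 6 · 1.03 = 6.1802.

T² ≈ 6.1802


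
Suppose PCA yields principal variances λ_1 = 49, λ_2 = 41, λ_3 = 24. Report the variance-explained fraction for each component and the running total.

Step 1 — total variance = trace(Sigma) = Σ λ_i = 49 + 41 + 24 = 114.

Step 2 — fraction explained by component i = λ_i / Σ λ:
  PC1: 49/114 = 0.4298
  PC2: 41/114 = 0.3596
  PC3: 24/114 = 0.2105

Step 3 — cumulative fraction after k components = (λ_1 + ... + λ_k) / Σ λ:
  k = 1: 49/114 = 0.4298
  k = 2: (49 + 41)/114 = 90/114 = 0.7895
  k = 3: (49 + 41 + 24)/114 = 114/114 = 1

Summary (fraction, with percent):

explained: PC1 0.4298 (42.98%), PC2 0.3596 (35.96%), PC3 0.2105 (21.05%);  cumulative: 0.4298, 0.7895, 1


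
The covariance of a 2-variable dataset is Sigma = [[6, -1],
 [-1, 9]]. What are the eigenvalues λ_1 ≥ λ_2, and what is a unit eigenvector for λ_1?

Step 1 — characteristic polynomial of 2×2 Sigma:
  det(Sigma - λI) = λ² - trace · λ + det = 0.
  trace = 6 + 9 = 15, det = 6·9 - (-1)² = 53.
Step 2 — discriminant:
  Δ = trace² - 4·det = 225 - 212 = 13.
Step 3 — eigenvalues:
  λ = (trace ± √Δ)/2 = (15 ± 3.6056)/2,
  λ_1 = 9.3028,  λ_2 = 5.6972.

Step 4 — unit eigenvector for λ_1: solve (Sigma - λ_1 I)v = 0. First row:
  (6 - 9.3028)·v_x + (-1)·v_y = 0, i.e. (-3.3028)·v_x + (-1)·v_y = 0,
  so v ∝ (b, λ_1 - a) = (-1, 3.3028); multiply by -1 so the first entry is positive: u = (1, -3.3028).
  ||u|| = √((1)² + (-3.3028)²) = √(11.9083) ≈ 3.4508,
  v_1 = u/||u|| ≈ (0.2898, -0.9571) (||v_1|| = 1).

λ_1 = 9.3028,  λ_2 = 5.6972;  v_1 ≈ (0.2898, -0.9571)


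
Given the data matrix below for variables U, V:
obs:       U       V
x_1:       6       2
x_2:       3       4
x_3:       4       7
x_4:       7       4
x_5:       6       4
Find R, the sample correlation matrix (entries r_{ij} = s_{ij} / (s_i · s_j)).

Step 1 — column means:
  mean(U) = (6 + 3 + 4 + 7 + 6) / 5 = 26/5 = 5.2
  mean(V) = (2 + 4 + 7 + 4 + 4) / 5 = 21/5 = 4.2

Step 2 — sample variances and covariances s[i,j] = (1/(n-1)) · Σ_k (x_{k,i} - mean_i) · (x_{k,j} - mean_j), with n-1 = 4:
  s[U,U] = ((0.8)·(0.8) + (-2.2)·(-2.2) + (-1.2)·(-1.2) + (1.8)·(1.8) + (0.8)·(0.8)) / 4 = 10.8/4 = 2.7
  s[U,V] = ((0.8)·(-2.2) + (-2.2)·(-0.2) + (-1.2)·(2.8) + (1.8)·(-0.2) + (0.8)·(-0.2)) / 4 = -5.2/4 = -1.3
  s[V,V] = ((-2.2)·(-2.2) + (-0.2)·(-0.2) + (2.8)·(2.8) + (-0.2)·(-0.2) + (-0.2)·(-0.2)) / 4 = 12.8/4 = 3.2
  Sample standard deviations s_i = √(s[i,i]):
  s(U) = √(2.7) = 1.6432
  s(V) = √(3.2) = 1.7889

Step 3 — r_{ij} = s_{ij} / (s_i · s_j):
  r[U,U] = 1 (diagonal).
  r[U,V] = -1.3 / (1.6432 · 1.7889) = -1.3 / 2.9394 = -0.4423
  r[V,V] = 1 (diagonal).

R is symmetric with unit diagonal. Assembling:

R = [[1, -0.4423],
 [-0.4423, 1]]
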